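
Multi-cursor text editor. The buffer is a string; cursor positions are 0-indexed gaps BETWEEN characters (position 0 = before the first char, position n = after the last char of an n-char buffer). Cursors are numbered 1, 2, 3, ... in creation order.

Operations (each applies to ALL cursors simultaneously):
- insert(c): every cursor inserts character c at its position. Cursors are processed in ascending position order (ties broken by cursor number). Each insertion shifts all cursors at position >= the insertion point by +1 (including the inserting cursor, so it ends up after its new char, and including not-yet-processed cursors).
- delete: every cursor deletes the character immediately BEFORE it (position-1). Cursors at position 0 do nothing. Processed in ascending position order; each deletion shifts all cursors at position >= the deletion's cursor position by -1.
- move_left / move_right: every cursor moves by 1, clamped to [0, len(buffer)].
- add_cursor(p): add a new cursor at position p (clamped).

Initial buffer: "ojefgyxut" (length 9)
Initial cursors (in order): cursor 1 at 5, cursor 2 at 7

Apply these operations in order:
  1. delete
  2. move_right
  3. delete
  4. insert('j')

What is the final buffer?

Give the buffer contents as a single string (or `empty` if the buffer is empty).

Answer: ojefjjt

Derivation:
After op 1 (delete): buffer="ojefyut" (len 7), cursors c1@4 c2@5, authorship .......
After op 2 (move_right): buffer="ojefyut" (len 7), cursors c1@5 c2@6, authorship .......
After op 3 (delete): buffer="ojeft" (len 5), cursors c1@4 c2@4, authorship .....
After op 4 (insert('j')): buffer="ojefjjt" (len 7), cursors c1@6 c2@6, authorship ....12.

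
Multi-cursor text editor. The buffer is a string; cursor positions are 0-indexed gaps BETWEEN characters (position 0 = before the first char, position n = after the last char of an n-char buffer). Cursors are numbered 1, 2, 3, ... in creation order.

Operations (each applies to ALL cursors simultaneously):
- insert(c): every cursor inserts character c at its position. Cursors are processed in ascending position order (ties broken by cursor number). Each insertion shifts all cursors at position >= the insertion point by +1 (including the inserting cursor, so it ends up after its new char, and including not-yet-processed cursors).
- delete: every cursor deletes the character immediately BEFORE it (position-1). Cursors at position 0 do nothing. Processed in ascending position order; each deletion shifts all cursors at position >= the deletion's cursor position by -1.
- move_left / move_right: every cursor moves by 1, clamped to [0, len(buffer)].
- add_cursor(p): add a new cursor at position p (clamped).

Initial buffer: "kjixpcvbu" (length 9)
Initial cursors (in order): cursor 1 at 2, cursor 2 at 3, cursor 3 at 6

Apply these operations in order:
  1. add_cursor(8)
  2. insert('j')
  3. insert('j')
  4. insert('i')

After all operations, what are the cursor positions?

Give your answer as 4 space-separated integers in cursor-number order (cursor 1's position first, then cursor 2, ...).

Answer: 5 9 15 20

Derivation:
After op 1 (add_cursor(8)): buffer="kjixpcvbu" (len 9), cursors c1@2 c2@3 c3@6 c4@8, authorship .........
After op 2 (insert('j')): buffer="kjjijxpcjvbju" (len 13), cursors c1@3 c2@5 c3@9 c4@12, authorship ..1.2...3..4.
After op 3 (insert('j')): buffer="kjjjijjxpcjjvbjju" (len 17), cursors c1@4 c2@7 c3@12 c4@16, authorship ..11.22...33..44.
After op 4 (insert('i')): buffer="kjjjiijjixpcjjivbjjiu" (len 21), cursors c1@5 c2@9 c3@15 c4@20, authorship ..111.222...333..444.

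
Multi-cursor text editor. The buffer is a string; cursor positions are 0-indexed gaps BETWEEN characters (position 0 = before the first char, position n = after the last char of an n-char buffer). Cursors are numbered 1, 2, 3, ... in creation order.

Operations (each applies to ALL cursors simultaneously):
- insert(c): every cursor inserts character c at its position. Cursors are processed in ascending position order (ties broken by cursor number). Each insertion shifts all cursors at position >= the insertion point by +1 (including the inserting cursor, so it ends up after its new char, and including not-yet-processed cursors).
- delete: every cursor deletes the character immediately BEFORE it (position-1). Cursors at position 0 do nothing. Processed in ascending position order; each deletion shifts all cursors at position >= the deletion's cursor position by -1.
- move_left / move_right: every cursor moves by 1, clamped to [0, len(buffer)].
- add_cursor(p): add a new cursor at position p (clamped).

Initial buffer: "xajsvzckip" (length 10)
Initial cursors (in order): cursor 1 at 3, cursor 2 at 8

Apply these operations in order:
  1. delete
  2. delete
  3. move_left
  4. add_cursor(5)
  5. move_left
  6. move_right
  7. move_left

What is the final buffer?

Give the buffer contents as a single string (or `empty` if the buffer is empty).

After op 1 (delete): buffer="xasvzcip" (len 8), cursors c1@2 c2@6, authorship ........
After op 2 (delete): buffer="xsvzip" (len 6), cursors c1@1 c2@4, authorship ......
After op 3 (move_left): buffer="xsvzip" (len 6), cursors c1@0 c2@3, authorship ......
After op 4 (add_cursor(5)): buffer="xsvzip" (len 6), cursors c1@0 c2@3 c3@5, authorship ......
After op 5 (move_left): buffer="xsvzip" (len 6), cursors c1@0 c2@2 c3@4, authorship ......
After op 6 (move_right): buffer="xsvzip" (len 6), cursors c1@1 c2@3 c3@5, authorship ......
After op 7 (move_left): buffer="xsvzip" (len 6), cursors c1@0 c2@2 c3@4, authorship ......

Answer: xsvzip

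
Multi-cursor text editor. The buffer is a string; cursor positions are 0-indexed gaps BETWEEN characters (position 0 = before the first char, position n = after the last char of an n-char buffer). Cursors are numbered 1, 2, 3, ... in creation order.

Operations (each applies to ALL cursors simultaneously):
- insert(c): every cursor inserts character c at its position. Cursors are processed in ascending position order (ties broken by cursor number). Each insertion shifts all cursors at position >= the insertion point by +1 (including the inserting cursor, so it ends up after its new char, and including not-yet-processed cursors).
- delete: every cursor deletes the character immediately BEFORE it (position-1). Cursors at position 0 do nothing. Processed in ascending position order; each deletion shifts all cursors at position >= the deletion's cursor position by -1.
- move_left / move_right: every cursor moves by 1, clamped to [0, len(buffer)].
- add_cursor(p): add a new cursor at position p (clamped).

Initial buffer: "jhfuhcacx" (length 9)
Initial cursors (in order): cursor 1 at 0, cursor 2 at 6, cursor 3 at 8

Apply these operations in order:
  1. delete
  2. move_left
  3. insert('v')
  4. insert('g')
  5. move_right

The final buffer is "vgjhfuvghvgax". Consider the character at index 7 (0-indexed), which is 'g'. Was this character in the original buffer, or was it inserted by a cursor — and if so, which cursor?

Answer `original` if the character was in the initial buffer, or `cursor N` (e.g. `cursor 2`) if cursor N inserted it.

Answer: cursor 2

Derivation:
After op 1 (delete): buffer="jhfuhax" (len 7), cursors c1@0 c2@5 c3@6, authorship .......
After op 2 (move_left): buffer="jhfuhax" (len 7), cursors c1@0 c2@4 c3@5, authorship .......
After op 3 (insert('v')): buffer="vjhfuvhvax" (len 10), cursors c1@1 c2@6 c3@8, authorship 1....2.3..
After op 4 (insert('g')): buffer="vgjhfuvghvgax" (len 13), cursors c1@2 c2@8 c3@11, authorship 11....22.33..
After op 5 (move_right): buffer="vgjhfuvghvgax" (len 13), cursors c1@3 c2@9 c3@12, authorship 11....22.33..
Authorship (.=original, N=cursor N): 1 1 . . . . 2 2 . 3 3 . .
Index 7: author = 2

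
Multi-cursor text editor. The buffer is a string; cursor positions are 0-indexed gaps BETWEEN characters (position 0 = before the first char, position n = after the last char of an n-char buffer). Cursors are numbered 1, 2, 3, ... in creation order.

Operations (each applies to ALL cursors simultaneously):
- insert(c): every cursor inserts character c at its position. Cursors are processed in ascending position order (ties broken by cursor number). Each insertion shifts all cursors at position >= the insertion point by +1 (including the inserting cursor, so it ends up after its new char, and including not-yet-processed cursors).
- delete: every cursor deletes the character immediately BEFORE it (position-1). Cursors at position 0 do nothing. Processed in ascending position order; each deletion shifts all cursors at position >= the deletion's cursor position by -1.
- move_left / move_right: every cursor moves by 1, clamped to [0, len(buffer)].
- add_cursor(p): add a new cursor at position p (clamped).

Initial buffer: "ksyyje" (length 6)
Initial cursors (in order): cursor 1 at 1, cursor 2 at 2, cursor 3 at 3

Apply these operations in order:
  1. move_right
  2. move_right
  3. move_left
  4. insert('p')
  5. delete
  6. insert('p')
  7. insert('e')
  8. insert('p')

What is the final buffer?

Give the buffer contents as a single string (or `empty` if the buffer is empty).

Answer: kspepypepypepje

Derivation:
After op 1 (move_right): buffer="ksyyje" (len 6), cursors c1@2 c2@3 c3@4, authorship ......
After op 2 (move_right): buffer="ksyyje" (len 6), cursors c1@3 c2@4 c3@5, authorship ......
After op 3 (move_left): buffer="ksyyje" (len 6), cursors c1@2 c2@3 c3@4, authorship ......
After op 4 (insert('p')): buffer="kspypypje" (len 9), cursors c1@3 c2@5 c3@7, authorship ..1.2.3..
After op 5 (delete): buffer="ksyyje" (len 6), cursors c1@2 c2@3 c3@4, authorship ......
After op 6 (insert('p')): buffer="kspypypje" (len 9), cursors c1@3 c2@5 c3@7, authorship ..1.2.3..
After op 7 (insert('e')): buffer="kspeypeypeje" (len 12), cursors c1@4 c2@7 c3@10, authorship ..11.22.33..
After op 8 (insert('p')): buffer="kspepypepypepje" (len 15), cursors c1@5 c2@9 c3@13, authorship ..111.222.333..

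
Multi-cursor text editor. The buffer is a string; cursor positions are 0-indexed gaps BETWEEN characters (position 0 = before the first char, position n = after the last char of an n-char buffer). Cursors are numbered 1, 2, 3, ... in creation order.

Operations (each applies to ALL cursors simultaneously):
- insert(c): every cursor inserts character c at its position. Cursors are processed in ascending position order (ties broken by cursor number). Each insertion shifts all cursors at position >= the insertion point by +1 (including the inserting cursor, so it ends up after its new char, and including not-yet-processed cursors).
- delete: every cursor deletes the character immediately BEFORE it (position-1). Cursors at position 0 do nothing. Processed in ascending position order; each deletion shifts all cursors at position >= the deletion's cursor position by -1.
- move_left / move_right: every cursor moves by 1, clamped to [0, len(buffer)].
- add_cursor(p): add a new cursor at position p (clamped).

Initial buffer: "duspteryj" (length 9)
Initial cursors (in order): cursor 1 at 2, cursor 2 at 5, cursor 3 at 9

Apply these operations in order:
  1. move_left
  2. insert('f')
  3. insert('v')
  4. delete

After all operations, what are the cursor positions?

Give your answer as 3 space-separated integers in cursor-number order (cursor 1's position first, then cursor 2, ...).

Answer: 2 6 11

Derivation:
After op 1 (move_left): buffer="duspteryj" (len 9), cursors c1@1 c2@4 c3@8, authorship .........
After op 2 (insert('f')): buffer="dfuspfteryfj" (len 12), cursors c1@2 c2@6 c3@11, authorship .1...2....3.
After op 3 (insert('v')): buffer="dfvuspfvteryfvj" (len 15), cursors c1@3 c2@8 c3@14, authorship .11...22....33.
After op 4 (delete): buffer="dfuspfteryfj" (len 12), cursors c1@2 c2@6 c3@11, authorship .1...2....3.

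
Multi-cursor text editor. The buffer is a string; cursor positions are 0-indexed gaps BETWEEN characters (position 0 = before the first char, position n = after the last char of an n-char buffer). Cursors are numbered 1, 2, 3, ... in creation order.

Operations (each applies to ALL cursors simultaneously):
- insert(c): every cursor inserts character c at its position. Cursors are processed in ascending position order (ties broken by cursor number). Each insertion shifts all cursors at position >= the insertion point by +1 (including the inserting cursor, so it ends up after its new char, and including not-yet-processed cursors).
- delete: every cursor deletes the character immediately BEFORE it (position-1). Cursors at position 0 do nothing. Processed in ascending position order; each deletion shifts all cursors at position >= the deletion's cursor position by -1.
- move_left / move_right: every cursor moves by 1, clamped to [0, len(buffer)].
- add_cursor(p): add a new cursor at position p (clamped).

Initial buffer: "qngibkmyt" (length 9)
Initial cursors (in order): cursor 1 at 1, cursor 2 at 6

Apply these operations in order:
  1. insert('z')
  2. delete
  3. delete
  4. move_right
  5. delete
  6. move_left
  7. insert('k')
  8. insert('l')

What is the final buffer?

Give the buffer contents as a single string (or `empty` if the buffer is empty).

Answer: klgiklbyt

Derivation:
After op 1 (insert('z')): buffer="qzngibkzmyt" (len 11), cursors c1@2 c2@8, authorship .1.....2...
After op 2 (delete): buffer="qngibkmyt" (len 9), cursors c1@1 c2@6, authorship .........
After op 3 (delete): buffer="ngibmyt" (len 7), cursors c1@0 c2@4, authorship .......
After op 4 (move_right): buffer="ngibmyt" (len 7), cursors c1@1 c2@5, authorship .......
After op 5 (delete): buffer="gibyt" (len 5), cursors c1@0 c2@3, authorship .....
After op 6 (move_left): buffer="gibyt" (len 5), cursors c1@0 c2@2, authorship .....
After op 7 (insert('k')): buffer="kgikbyt" (len 7), cursors c1@1 c2@4, authorship 1..2...
After op 8 (insert('l')): buffer="klgiklbyt" (len 9), cursors c1@2 c2@6, authorship 11..22...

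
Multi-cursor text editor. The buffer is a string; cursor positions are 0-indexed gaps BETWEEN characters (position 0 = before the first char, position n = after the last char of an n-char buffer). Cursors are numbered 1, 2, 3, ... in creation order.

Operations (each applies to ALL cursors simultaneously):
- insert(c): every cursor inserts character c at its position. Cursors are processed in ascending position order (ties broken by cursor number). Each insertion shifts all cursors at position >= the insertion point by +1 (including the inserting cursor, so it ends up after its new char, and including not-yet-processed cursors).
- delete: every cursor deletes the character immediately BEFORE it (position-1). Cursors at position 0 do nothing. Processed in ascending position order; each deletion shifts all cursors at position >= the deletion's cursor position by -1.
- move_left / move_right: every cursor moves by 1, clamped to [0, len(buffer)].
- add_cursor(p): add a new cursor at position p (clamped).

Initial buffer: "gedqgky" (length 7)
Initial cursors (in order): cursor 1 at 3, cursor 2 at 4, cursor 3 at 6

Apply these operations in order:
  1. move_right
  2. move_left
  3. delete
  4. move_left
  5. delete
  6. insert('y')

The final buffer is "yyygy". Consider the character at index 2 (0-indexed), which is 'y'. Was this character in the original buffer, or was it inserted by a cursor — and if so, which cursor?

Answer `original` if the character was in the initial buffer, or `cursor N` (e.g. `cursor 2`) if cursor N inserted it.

After op 1 (move_right): buffer="gedqgky" (len 7), cursors c1@4 c2@5 c3@7, authorship .......
After op 2 (move_left): buffer="gedqgky" (len 7), cursors c1@3 c2@4 c3@6, authorship .......
After op 3 (delete): buffer="gegy" (len 4), cursors c1@2 c2@2 c3@3, authorship ....
After op 4 (move_left): buffer="gegy" (len 4), cursors c1@1 c2@1 c3@2, authorship ....
After op 5 (delete): buffer="gy" (len 2), cursors c1@0 c2@0 c3@0, authorship ..
After op 6 (insert('y')): buffer="yyygy" (len 5), cursors c1@3 c2@3 c3@3, authorship 123..
Authorship (.=original, N=cursor N): 1 2 3 . .
Index 2: author = 3

Answer: cursor 3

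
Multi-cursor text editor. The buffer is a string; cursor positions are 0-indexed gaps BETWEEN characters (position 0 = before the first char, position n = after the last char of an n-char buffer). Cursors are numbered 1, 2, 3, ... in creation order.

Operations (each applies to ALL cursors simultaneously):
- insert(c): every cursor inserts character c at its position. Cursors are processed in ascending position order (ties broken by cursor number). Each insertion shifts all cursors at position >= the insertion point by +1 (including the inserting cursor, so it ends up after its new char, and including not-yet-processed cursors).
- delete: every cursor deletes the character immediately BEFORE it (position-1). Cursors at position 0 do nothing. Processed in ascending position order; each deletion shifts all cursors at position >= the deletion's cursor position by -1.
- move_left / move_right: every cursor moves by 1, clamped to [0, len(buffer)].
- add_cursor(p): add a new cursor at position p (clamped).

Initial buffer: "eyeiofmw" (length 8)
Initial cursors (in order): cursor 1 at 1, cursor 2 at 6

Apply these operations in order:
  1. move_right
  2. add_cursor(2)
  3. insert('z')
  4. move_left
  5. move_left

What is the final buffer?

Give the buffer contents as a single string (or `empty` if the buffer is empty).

Answer: eyzzeiofmzw

Derivation:
After op 1 (move_right): buffer="eyeiofmw" (len 8), cursors c1@2 c2@7, authorship ........
After op 2 (add_cursor(2)): buffer="eyeiofmw" (len 8), cursors c1@2 c3@2 c2@7, authorship ........
After op 3 (insert('z')): buffer="eyzzeiofmzw" (len 11), cursors c1@4 c3@4 c2@10, authorship ..13.....2.
After op 4 (move_left): buffer="eyzzeiofmzw" (len 11), cursors c1@3 c3@3 c2@9, authorship ..13.....2.
After op 5 (move_left): buffer="eyzzeiofmzw" (len 11), cursors c1@2 c3@2 c2@8, authorship ..13.....2.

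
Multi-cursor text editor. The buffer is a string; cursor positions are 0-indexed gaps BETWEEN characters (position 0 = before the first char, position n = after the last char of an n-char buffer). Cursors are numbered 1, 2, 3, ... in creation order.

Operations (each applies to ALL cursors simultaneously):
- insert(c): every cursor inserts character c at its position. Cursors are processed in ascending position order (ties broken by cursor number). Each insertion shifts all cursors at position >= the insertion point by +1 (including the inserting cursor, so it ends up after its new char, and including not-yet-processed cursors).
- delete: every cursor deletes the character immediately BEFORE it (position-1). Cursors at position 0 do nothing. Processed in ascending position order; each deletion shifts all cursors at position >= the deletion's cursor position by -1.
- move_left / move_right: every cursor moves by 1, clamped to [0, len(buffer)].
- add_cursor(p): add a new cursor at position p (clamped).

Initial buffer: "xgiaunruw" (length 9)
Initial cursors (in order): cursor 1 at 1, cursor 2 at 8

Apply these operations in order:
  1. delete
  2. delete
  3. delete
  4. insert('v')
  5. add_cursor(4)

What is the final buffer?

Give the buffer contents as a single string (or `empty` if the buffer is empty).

After op 1 (delete): buffer="giaunrw" (len 7), cursors c1@0 c2@6, authorship .......
After op 2 (delete): buffer="giaunw" (len 6), cursors c1@0 c2@5, authorship ......
After op 3 (delete): buffer="giauw" (len 5), cursors c1@0 c2@4, authorship .....
After op 4 (insert('v')): buffer="vgiauvw" (len 7), cursors c1@1 c2@6, authorship 1....2.
After op 5 (add_cursor(4)): buffer="vgiauvw" (len 7), cursors c1@1 c3@4 c2@6, authorship 1....2.

Answer: vgiauvw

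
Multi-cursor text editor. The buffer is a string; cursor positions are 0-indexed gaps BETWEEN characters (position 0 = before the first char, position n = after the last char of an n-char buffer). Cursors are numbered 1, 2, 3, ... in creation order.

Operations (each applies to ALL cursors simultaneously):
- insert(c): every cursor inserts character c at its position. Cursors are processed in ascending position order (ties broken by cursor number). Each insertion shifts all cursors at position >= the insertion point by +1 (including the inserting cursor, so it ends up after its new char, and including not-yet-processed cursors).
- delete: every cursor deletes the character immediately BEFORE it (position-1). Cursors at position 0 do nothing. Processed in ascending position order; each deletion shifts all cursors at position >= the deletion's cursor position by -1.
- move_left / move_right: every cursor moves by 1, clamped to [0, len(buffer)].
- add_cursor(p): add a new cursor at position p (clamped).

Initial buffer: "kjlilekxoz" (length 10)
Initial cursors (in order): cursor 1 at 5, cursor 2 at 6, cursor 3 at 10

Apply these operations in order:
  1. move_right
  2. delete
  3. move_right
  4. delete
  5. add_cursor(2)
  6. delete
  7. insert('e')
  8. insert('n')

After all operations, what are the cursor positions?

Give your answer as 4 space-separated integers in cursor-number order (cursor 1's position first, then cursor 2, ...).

After op 1 (move_right): buffer="kjlilekxoz" (len 10), cursors c1@6 c2@7 c3@10, authorship ..........
After op 2 (delete): buffer="kjlilxo" (len 7), cursors c1@5 c2@5 c3@7, authorship .......
After op 3 (move_right): buffer="kjlilxo" (len 7), cursors c1@6 c2@6 c3@7, authorship .......
After op 4 (delete): buffer="kjli" (len 4), cursors c1@4 c2@4 c3@4, authorship ....
After op 5 (add_cursor(2)): buffer="kjli" (len 4), cursors c4@2 c1@4 c2@4 c3@4, authorship ....
After op 6 (delete): buffer="" (len 0), cursors c1@0 c2@0 c3@0 c4@0, authorship 
After op 7 (insert('e')): buffer="eeee" (len 4), cursors c1@4 c2@4 c3@4 c4@4, authorship 1234
After op 8 (insert('n')): buffer="eeeennnn" (len 8), cursors c1@8 c2@8 c3@8 c4@8, authorship 12341234

Answer: 8 8 8 8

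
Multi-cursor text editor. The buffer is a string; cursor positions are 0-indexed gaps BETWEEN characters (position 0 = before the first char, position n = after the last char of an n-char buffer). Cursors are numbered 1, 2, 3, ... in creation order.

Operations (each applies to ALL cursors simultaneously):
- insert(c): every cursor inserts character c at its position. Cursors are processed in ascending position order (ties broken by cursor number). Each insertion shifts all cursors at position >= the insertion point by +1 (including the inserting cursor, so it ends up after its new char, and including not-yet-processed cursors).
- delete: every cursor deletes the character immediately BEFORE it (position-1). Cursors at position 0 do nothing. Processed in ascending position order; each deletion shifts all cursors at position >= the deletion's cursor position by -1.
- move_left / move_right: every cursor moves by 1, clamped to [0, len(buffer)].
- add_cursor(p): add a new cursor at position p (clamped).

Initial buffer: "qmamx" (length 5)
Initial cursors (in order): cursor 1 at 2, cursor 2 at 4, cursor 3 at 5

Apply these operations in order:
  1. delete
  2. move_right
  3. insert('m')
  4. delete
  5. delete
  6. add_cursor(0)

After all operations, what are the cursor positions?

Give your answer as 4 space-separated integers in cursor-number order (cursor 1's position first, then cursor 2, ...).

Answer: 0 0 0 0

Derivation:
After op 1 (delete): buffer="qa" (len 2), cursors c1@1 c2@2 c3@2, authorship ..
After op 2 (move_right): buffer="qa" (len 2), cursors c1@2 c2@2 c3@2, authorship ..
After op 3 (insert('m')): buffer="qammm" (len 5), cursors c1@5 c2@5 c3@5, authorship ..123
After op 4 (delete): buffer="qa" (len 2), cursors c1@2 c2@2 c3@2, authorship ..
After op 5 (delete): buffer="" (len 0), cursors c1@0 c2@0 c3@0, authorship 
After op 6 (add_cursor(0)): buffer="" (len 0), cursors c1@0 c2@0 c3@0 c4@0, authorship 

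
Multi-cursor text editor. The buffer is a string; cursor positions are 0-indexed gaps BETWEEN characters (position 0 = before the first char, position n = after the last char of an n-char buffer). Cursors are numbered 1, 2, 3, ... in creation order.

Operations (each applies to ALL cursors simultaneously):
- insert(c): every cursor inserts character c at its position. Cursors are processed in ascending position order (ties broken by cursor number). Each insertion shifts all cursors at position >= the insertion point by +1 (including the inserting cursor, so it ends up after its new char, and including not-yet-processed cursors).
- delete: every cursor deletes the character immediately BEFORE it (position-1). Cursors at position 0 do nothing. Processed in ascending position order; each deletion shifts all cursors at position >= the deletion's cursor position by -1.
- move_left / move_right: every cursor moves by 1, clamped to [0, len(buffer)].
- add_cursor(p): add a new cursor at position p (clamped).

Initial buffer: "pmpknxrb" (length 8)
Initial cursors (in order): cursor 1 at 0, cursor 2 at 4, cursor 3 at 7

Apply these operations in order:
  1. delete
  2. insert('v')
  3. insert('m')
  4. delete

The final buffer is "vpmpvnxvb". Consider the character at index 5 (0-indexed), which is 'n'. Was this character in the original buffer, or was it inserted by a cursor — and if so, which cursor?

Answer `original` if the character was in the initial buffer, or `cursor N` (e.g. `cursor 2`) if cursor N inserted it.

Answer: original

Derivation:
After op 1 (delete): buffer="pmpnxb" (len 6), cursors c1@0 c2@3 c3@5, authorship ......
After op 2 (insert('v')): buffer="vpmpvnxvb" (len 9), cursors c1@1 c2@5 c3@8, authorship 1...2..3.
After op 3 (insert('m')): buffer="vmpmpvmnxvmb" (len 12), cursors c1@2 c2@7 c3@11, authorship 11...22..33.
After op 4 (delete): buffer="vpmpvnxvb" (len 9), cursors c1@1 c2@5 c3@8, authorship 1...2..3.
Authorship (.=original, N=cursor N): 1 . . . 2 . . 3 .
Index 5: author = original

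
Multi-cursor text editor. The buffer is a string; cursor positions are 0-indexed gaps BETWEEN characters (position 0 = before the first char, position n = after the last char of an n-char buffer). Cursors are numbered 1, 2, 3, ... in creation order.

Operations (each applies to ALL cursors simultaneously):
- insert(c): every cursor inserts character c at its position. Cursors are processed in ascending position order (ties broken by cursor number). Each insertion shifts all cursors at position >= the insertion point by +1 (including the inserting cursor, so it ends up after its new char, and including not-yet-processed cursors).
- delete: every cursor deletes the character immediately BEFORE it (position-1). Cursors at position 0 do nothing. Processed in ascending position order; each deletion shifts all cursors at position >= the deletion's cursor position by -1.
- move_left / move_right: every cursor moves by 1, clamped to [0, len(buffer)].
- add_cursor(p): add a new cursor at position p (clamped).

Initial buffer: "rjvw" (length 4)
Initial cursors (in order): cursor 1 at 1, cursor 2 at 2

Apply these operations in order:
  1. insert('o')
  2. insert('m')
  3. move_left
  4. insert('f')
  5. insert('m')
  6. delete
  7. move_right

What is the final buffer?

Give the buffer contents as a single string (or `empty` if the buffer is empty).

After op 1 (insert('o')): buffer="rojovw" (len 6), cursors c1@2 c2@4, authorship .1.2..
After op 2 (insert('m')): buffer="romjomvw" (len 8), cursors c1@3 c2@6, authorship .11.22..
After op 3 (move_left): buffer="romjomvw" (len 8), cursors c1@2 c2@5, authorship .11.22..
After op 4 (insert('f')): buffer="rofmjofmvw" (len 10), cursors c1@3 c2@7, authorship .111.222..
After op 5 (insert('m')): buffer="rofmmjofmmvw" (len 12), cursors c1@4 c2@9, authorship .1111.2222..
After op 6 (delete): buffer="rofmjofmvw" (len 10), cursors c1@3 c2@7, authorship .111.222..
After op 7 (move_right): buffer="rofmjofmvw" (len 10), cursors c1@4 c2@8, authorship .111.222..

Answer: rofmjofmvw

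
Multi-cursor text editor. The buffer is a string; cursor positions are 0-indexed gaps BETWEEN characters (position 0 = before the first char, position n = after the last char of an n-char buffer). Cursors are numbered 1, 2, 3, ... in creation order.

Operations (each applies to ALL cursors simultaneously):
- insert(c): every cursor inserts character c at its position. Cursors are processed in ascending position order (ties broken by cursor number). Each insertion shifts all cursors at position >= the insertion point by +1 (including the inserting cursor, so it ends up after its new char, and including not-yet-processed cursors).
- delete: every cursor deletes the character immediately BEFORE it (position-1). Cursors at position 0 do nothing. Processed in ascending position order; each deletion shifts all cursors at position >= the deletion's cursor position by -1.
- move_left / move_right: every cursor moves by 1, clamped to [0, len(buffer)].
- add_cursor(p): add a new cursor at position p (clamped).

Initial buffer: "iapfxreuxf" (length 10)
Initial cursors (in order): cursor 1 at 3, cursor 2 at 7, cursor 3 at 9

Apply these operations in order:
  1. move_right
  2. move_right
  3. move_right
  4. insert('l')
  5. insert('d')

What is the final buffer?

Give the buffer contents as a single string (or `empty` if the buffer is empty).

Answer: iapfxrldeuxflldd

Derivation:
After op 1 (move_right): buffer="iapfxreuxf" (len 10), cursors c1@4 c2@8 c3@10, authorship ..........
After op 2 (move_right): buffer="iapfxreuxf" (len 10), cursors c1@5 c2@9 c3@10, authorship ..........
After op 3 (move_right): buffer="iapfxreuxf" (len 10), cursors c1@6 c2@10 c3@10, authorship ..........
After op 4 (insert('l')): buffer="iapfxrleuxfll" (len 13), cursors c1@7 c2@13 c3@13, authorship ......1....23
After op 5 (insert('d')): buffer="iapfxrldeuxflldd" (len 16), cursors c1@8 c2@16 c3@16, authorship ......11....2323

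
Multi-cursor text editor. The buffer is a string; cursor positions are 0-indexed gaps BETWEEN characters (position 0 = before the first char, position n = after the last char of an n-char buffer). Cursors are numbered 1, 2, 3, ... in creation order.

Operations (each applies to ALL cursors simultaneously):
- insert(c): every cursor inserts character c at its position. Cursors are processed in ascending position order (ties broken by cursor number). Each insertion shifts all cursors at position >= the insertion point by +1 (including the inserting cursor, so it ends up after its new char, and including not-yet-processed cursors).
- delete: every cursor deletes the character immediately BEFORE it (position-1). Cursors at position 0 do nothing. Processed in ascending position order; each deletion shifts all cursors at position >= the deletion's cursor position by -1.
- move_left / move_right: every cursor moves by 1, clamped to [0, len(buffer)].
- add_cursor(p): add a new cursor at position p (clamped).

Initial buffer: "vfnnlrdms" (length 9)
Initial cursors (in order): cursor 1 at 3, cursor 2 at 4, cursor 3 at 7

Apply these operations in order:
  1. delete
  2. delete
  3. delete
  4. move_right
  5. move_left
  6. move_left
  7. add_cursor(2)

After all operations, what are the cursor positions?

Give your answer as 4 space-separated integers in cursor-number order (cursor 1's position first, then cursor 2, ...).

Answer: 0 0 0 2

Derivation:
After op 1 (delete): buffer="vflrms" (len 6), cursors c1@2 c2@2 c3@4, authorship ......
After op 2 (delete): buffer="lms" (len 3), cursors c1@0 c2@0 c3@1, authorship ...
After op 3 (delete): buffer="ms" (len 2), cursors c1@0 c2@0 c3@0, authorship ..
After op 4 (move_right): buffer="ms" (len 2), cursors c1@1 c2@1 c3@1, authorship ..
After op 5 (move_left): buffer="ms" (len 2), cursors c1@0 c2@0 c3@0, authorship ..
After op 6 (move_left): buffer="ms" (len 2), cursors c1@0 c2@0 c3@0, authorship ..
After op 7 (add_cursor(2)): buffer="ms" (len 2), cursors c1@0 c2@0 c3@0 c4@2, authorship ..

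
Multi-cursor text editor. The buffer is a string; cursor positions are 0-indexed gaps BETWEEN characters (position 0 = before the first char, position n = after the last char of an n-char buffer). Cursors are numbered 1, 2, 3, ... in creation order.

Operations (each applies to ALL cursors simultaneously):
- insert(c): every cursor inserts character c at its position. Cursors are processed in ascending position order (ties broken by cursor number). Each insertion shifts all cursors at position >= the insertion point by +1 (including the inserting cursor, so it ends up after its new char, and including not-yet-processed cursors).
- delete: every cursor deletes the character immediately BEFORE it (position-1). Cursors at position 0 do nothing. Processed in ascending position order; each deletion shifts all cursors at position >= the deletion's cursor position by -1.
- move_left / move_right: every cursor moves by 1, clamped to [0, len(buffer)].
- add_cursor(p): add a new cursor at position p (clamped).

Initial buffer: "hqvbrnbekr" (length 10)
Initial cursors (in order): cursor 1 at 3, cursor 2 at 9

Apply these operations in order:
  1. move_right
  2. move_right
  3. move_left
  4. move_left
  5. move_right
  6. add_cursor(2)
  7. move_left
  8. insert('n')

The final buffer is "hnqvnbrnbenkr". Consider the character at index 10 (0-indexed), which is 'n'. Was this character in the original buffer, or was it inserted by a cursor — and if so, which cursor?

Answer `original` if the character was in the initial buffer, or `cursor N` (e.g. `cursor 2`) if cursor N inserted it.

After op 1 (move_right): buffer="hqvbrnbekr" (len 10), cursors c1@4 c2@10, authorship ..........
After op 2 (move_right): buffer="hqvbrnbekr" (len 10), cursors c1@5 c2@10, authorship ..........
After op 3 (move_left): buffer="hqvbrnbekr" (len 10), cursors c1@4 c2@9, authorship ..........
After op 4 (move_left): buffer="hqvbrnbekr" (len 10), cursors c1@3 c2@8, authorship ..........
After op 5 (move_right): buffer="hqvbrnbekr" (len 10), cursors c1@4 c2@9, authorship ..........
After op 6 (add_cursor(2)): buffer="hqvbrnbekr" (len 10), cursors c3@2 c1@4 c2@9, authorship ..........
After op 7 (move_left): buffer="hqvbrnbekr" (len 10), cursors c3@1 c1@3 c2@8, authorship ..........
After op 8 (insert('n')): buffer="hnqvnbrnbenkr" (len 13), cursors c3@2 c1@5 c2@11, authorship .3..1.....2..
Authorship (.=original, N=cursor N): . 3 . . 1 . . . . . 2 . .
Index 10: author = 2

Answer: cursor 2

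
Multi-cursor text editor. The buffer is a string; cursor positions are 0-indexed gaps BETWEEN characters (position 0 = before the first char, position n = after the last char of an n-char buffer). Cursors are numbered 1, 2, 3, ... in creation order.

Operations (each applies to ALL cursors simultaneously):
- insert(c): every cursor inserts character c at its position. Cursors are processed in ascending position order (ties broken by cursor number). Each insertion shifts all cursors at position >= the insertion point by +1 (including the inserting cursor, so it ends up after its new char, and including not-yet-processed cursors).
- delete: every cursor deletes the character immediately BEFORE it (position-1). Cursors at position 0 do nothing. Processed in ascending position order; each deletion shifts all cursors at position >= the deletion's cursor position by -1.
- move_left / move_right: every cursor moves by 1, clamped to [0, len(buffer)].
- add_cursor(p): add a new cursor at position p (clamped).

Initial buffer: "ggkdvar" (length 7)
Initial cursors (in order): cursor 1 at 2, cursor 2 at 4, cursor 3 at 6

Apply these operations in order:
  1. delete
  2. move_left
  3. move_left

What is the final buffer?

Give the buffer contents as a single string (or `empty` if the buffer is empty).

Answer: gkvr

Derivation:
After op 1 (delete): buffer="gkvr" (len 4), cursors c1@1 c2@2 c3@3, authorship ....
After op 2 (move_left): buffer="gkvr" (len 4), cursors c1@0 c2@1 c3@2, authorship ....
After op 3 (move_left): buffer="gkvr" (len 4), cursors c1@0 c2@0 c3@1, authorship ....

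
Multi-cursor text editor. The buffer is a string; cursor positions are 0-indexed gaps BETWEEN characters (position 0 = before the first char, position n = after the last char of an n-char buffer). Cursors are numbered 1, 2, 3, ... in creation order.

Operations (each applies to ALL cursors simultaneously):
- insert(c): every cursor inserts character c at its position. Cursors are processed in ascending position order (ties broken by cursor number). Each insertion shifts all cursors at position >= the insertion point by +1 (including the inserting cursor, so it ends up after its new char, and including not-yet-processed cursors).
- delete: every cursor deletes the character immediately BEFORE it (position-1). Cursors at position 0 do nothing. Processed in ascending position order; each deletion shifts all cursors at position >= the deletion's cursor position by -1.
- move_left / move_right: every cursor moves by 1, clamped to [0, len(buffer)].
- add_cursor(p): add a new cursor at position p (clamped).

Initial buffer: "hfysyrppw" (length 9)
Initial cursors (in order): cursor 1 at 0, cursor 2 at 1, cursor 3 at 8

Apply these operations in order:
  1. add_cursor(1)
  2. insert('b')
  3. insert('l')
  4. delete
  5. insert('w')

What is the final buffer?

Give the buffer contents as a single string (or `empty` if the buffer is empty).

After op 1 (add_cursor(1)): buffer="hfysyrppw" (len 9), cursors c1@0 c2@1 c4@1 c3@8, authorship .........
After op 2 (insert('b')): buffer="bhbbfysyrppbw" (len 13), cursors c1@1 c2@4 c4@4 c3@12, authorship 1.24.......3.
After op 3 (insert('l')): buffer="blhbbllfysyrppblw" (len 17), cursors c1@2 c2@7 c4@7 c3@16, authorship 11.2424.......33.
After op 4 (delete): buffer="bhbbfysyrppbw" (len 13), cursors c1@1 c2@4 c4@4 c3@12, authorship 1.24.......3.
After op 5 (insert('w')): buffer="bwhbbwwfysyrppbww" (len 17), cursors c1@2 c2@7 c4@7 c3@16, authorship 11.2424.......33.

Answer: bwhbbwwfysyrppbww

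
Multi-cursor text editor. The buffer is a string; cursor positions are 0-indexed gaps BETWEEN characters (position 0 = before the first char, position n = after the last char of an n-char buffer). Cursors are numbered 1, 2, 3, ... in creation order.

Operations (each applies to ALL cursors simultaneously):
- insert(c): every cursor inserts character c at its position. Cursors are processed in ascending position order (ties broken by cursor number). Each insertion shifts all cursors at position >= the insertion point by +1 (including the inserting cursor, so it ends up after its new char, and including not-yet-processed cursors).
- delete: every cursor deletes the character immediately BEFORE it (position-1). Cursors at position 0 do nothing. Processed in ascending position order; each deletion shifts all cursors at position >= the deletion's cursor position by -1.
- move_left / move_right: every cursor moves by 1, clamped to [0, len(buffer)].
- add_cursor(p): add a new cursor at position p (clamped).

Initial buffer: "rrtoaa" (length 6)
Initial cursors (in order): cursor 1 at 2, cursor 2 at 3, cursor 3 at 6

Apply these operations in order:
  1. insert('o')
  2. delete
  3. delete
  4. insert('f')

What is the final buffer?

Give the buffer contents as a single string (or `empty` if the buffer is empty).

Answer: rffoaf

Derivation:
After op 1 (insert('o')): buffer="rrotooaao" (len 9), cursors c1@3 c2@5 c3@9, authorship ..1.2...3
After op 2 (delete): buffer="rrtoaa" (len 6), cursors c1@2 c2@3 c3@6, authorship ......
After op 3 (delete): buffer="roa" (len 3), cursors c1@1 c2@1 c3@3, authorship ...
After op 4 (insert('f')): buffer="rffoaf" (len 6), cursors c1@3 c2@3 c3@6, authorship .12..3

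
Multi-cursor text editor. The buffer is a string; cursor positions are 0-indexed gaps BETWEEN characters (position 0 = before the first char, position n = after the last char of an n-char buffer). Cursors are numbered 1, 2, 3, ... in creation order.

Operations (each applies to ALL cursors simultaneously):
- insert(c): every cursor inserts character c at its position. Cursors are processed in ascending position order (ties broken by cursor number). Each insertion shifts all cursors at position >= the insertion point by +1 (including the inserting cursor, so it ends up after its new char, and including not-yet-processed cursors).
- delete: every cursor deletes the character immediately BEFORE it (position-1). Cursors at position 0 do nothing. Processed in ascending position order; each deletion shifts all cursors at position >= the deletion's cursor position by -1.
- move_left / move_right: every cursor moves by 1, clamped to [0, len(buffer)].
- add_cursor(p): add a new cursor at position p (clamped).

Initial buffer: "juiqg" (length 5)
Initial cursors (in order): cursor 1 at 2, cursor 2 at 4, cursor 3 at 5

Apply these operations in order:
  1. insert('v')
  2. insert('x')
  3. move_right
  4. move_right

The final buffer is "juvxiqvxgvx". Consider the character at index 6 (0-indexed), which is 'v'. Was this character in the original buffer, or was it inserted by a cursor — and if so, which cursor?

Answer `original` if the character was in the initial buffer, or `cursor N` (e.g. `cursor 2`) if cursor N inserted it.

After op 1 (insert('v')): buffer="juviqvgv" (len 8), cursors c1@3 c2@6 c3@8, authorship ..1..2.3
After op 2 (insert('x')): buffer="juvxiqvxgvx" (len 11), cursors c1@4 c2@8 c3@11, authorship ..11..22.33
After op 3 (move_right): buffer="juvxiqvxgvx" (len 11), cursors c1@5 c2@9 c3@11, authorship ..11..22.33
After op 4 (move_right): buffer="juvxiqvxgvx" (len 11), cursors c1@6 c2@10 c3@11, authorship ..11..22.33
Authorship (.=original, N=cursor N): . . 1 1 . . 2 2 . 3 3
Index 6: author = 2

Answer: cursor 2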